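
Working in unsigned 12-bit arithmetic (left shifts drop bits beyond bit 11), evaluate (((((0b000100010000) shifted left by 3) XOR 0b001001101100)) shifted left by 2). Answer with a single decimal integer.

2992

0b000100010000 = 000100010000
→ shifted left by 3 (mod 2^12) → 100010000000 = 2176
0b001001101100 = 001001101100
→ XOR → 101011101100 = 2796
→ shifted left by 2 (mod 2^12) → 101110110000 = 2992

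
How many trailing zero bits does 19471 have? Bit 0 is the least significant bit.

0

19471 = 100110000001111
Trailing zeros: 0, so the lowest set bit is bit 0 (value 1).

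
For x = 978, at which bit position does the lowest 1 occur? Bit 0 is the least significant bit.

1

978 = 1111010010
Trailing zeros: 1, so the lowest set bit is bit 1 (value 2).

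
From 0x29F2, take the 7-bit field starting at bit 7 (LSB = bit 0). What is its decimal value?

v = 010100111110010
Shift right by 7: 01010011
Mask low 7 bits: 1010011 = 83

83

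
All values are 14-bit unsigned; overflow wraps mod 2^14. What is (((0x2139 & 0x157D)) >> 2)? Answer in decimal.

0x2139 = 10000100111001
0x157D = 01010101111101
→ & → 00000100111001 = 313
→ >> 2 → 00000001001110 = 78

78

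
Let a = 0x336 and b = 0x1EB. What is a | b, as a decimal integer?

1023

0x336 = 1100110110
0x1EB = 0111101011
 OR → 1111111111 = 1023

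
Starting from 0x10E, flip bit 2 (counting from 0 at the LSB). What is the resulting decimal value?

x = 00100001110
bit 2 is currently 1; toggle it via x ^ (1 << 2) = x ^ 4
→ 00100001010 = 266

266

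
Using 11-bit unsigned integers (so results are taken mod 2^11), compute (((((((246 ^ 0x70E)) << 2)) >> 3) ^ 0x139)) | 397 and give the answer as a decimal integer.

461

246 = 00011110110
0x70E = 11100001110
→ ^ → 11111111000 = 2040
→ << 2 (mod 2^11) → 11111100000 = 2016
→ >> 3 → 00011111100 = 252
0x139 = 00100111001
→ ^ → 00111000101 = 453
397 = 00110001101
→ | → 00111001101 = 461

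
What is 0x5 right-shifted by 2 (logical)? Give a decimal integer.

0x5 = 101
shift right by 2 → 001 = 1
(equivalently, floor(5 / 4))

1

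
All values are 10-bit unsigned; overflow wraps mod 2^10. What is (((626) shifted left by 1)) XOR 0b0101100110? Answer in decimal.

626 = 1001110010
→ shifted left by 1 (mod 2^10) → 0011100100 = 228
0b0101100110 = 0101100110
→ XOR → 0110000010 = 386

386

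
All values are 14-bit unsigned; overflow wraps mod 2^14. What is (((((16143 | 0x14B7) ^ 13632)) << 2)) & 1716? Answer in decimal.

16143 = 11111100001111
0x14B7 = 01010010110111
→ | → 11111110111111 = 16319
13632 = 11010101000000
→ ^ → 00101011111111 = 2815
→ << 2 (mod 2^14) → 10101111111100 = 11260
1716 = 00011010110100
→ & → 00001010110100 = 692

692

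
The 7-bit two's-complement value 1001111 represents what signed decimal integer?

-49

pattern = 1001111 (MSB is 1 ⇒ negative)
Invert: 0110000, add 1 → 0110001 = 49, so the value is -49.
(Equivalently: 79 - 2^7 = 79 - 128 = -49.)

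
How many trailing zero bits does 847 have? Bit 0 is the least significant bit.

0

847 = 1101001111
Trailing zeros: 0, so the lowest set bit is bit 0 (value 1).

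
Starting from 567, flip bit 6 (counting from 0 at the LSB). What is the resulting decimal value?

631

x = 001000110111
bit 6 is currently 0; toggle it via x ^ (1 << 6) = x ^ 64
→ 001001110111 = 631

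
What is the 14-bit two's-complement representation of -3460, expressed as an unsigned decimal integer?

3460 in 14 bits: 00110110000100
Invert: 11001001111011
Add 1:  11001001111100 = 12924
(Check: 2^14 - 3460 = 16384 - 3460 = 12924.)

12924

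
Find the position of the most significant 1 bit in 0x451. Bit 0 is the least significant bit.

0x451 = 10001010001
The topmost 1 is at position 10 (since 2^10 = 1024 ≤ 1105 < 2048).

10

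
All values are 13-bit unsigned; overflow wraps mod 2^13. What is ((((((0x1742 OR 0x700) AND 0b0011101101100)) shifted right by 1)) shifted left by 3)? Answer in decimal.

7424

0x1742 = 1011101000010
0x700 = 0011100000000
→ OR → 1011101000010 = 5954
0b0011101101100 = 0011101101100
→ AND → 0011101000000 = 1856
→ shifted right by 1 → 0001110100000 = 928
→ shifted left by 3 (mod 2^13) → 1110100000000 = 7424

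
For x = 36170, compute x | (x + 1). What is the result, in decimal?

36171

x = 1000110101001010 = 36170
x + 1 = 1000110101001011
OR    = 1000110101001011 = 36171
(x | (x + 1) sets the lowest cleared bit.)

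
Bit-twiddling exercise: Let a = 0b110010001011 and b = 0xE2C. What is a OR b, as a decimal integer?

a = 110010001011
0xE2C = 111000101100
 OR → 111010101111 = 3759

3759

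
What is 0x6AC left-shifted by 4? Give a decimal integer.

0x6AC = 000011010101100
shift left by 4 → 110101011000000 = 27328
(equivalently, 1708 × 2^4 = 1708 × 16)

27328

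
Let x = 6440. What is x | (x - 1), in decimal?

x = 1100100101000 = 6440
x - 1 = 1100100100111
OR    = 1100100101111 = 6447
(x | (x - 1) sets all bits below the lowest set bit.)

6447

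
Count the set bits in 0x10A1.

4

0x10A1 = 1000010100001
Count the 1s: 1 + 1 + 1 + 1 = 4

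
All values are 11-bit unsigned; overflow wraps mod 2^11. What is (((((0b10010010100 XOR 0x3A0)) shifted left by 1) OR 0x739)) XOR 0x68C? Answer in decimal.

501

0b10010010100 = 10010010100
0x3A0 = 01110100000
→ XOR → 11100110100 = 1844
→ shifted left by 1 (mod 2^11) → 11001101000 = 1640
0x739 = 11100111001
→ OR → 11101111001 = 1913
0x68C = 11010001100
→ XOR → 00111110101 = 501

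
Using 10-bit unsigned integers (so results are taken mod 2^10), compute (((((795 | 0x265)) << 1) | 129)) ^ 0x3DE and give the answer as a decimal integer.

289

795 = 1100011011
0x265 = 1001100101
→ | → 1101111111 = 895
→ << 1 (mod 2^10) → 1011111110 = 766
129 = 0010000001
→ | → 1011111111 = 767
0x3DE = 1111011110
→ ^ → 0100100001 = 289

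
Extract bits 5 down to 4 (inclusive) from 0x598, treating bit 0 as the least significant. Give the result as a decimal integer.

1

v = 10110011000
Shift right by 4: 1011001
Mask low 2 bits: 01 = 1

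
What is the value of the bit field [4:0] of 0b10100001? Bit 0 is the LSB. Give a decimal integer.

v = 10100001
Shift right by 0: 10100001
Mask low 5 bits: 00001 = 1

1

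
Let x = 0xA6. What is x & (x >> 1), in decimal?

x = 10100110 = 166
x>>1 = 01010011
AND  = 00000010 = 2
(x & (x >> 1) has a 1 wherever x has two consecutive 1 bits.)

2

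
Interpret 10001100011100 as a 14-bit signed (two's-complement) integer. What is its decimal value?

pattern = 10001100011100 (MSB is 1 ⇒ negative)
Invert: 01110011100011, add 1 → 01110011100100 = 7396, so the value is -7396.
(Equivalently: 8988 - 2^14 = 8988 - 16384 = -7396.)

-7396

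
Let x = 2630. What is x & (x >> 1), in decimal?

x = 101001000110 = 2630
x>>1 = 010100100011
AND  = 000000000010 = 2
(x & (x >> 1) has a 1 wherever x has two consecutive 1 bits.)

2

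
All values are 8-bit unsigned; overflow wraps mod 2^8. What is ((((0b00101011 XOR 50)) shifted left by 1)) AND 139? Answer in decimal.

2

0b00101011 = 00101011
50 = 00110010
→ XOR → 00011001 = 25
→ shifted left by 1 (mod 2^8) → 00110010 = 50
139 = 10001011
→ AND → 00000010 = 2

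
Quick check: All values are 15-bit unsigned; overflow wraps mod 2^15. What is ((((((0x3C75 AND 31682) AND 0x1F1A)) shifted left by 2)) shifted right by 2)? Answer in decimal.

6144

0x3C75 = 011110001110101
31682 = 111101111000010
→ AND → 011100001000000 = 14400
0x1F1A = 001111100011010
→ AND → 001100000000000 = 6144
→ shifted left by 2 (mod 2^15) → 110000000000000 = 24576
→ shifted right by 2 → 001100000000000 = 6144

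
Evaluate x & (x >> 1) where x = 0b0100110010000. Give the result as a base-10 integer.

128

x = 100110010000 = 2448
x>>1 = 010011001000
AND  = 000010000000 = 128
(x & (x >> 1) has a 1 wherever x has two consecutive 1 bits.)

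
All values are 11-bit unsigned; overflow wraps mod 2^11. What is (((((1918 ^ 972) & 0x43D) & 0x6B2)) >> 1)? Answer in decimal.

1918 = 11101111110
972 = 01111001100
→ ^ → 10010110010 = 1202
0x43D = 10000111101
→ & → 10000110000 = 1072
0x6B2 = 11010110010
→ & → 10000110000 = 1072
→ >> 1 → 01000011000 = 536

536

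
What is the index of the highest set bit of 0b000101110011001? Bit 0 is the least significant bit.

11

0b000101110011001 = 101110011001
The topmost 1 is at position 11 (since 2^11 = 2048 ≤ 2969 < 4096).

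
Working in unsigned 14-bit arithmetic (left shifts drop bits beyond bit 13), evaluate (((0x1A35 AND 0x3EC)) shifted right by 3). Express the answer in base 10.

68

0x1A35 = 01101000110101
0x3EC = 00001111101100
→ AND → 00001000100100 = 548
→ shifted right by 3 → 00000001000100 = 68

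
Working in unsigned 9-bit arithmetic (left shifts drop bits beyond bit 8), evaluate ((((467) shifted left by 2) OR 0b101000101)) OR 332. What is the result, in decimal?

333

467 = 111010011
→ shifted left by 2 (mod 2^9) → 101001100 = 332
0b101000101 = 101000101
→ OR → 101001101 = 333
332 = 101001100
→ OR → 101001101 = 333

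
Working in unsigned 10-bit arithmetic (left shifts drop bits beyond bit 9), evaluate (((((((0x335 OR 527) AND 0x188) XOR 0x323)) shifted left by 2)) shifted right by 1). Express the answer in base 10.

86

0x335 = 1100110101
527 = 1000001111
→ OR → 1100111111 = 831
0x188 = 0110001000
→ AND → 0100001000 = 264
0x323 = 1100100011
→ XOR → 1000101011 = 555
→ shifted left by 2 (mod 2^10) → 0010101100 = 172
→ shifted right by 1 → 0001010110 = 86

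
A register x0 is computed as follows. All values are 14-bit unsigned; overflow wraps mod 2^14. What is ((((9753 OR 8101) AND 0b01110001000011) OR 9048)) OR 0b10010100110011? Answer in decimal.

9753 = 10011000011001
8101 = 01111110100101
→ OR → 11111110111101 = 16317
0b01110001000011 = 01110001000011
→ AND → 01110000000001 = 7169
9048 = 10001101011000
→ OR → 11111101011001 = 16217
0b10010100110011 = 10010100110011
→ OR → 11111101111011 = 16251

16251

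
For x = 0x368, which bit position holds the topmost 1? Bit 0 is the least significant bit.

0x368 = 1101101000
The topmost 1 is at position 9 (since 2^9 = 512 ≤ 872 < 1024).

9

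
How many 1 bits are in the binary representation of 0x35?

4

0x35 = 110101
Count the 1s: 1 + 1 + 1 + 1 = 4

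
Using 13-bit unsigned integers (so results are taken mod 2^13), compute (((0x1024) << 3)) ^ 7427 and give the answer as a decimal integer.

7203

0x1024 = 1000000100100
→ << 3 (mod 2^13) → 0000100100000 = 288
7427 = 1110100000011
→ ^ → 1110000100011 = 7203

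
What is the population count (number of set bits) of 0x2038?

0x2038 = 10000000111000
Count the 1s: 1 + 1 + 1 + 1 = 4

4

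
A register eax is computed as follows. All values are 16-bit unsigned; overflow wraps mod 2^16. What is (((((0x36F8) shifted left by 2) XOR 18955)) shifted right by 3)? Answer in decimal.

4669

0x36F8 = 0011011011111000
→ shifted left by 2 (mod 2^16) → 1101101111100000 = 56288
18955 = 0100101000001011
→ XOR → 1001000111101011 = 37355
→ shifted right by 3 → 0001001000111101 = 4669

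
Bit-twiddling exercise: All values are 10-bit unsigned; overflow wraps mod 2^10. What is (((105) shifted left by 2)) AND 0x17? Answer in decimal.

4

105 = 0001101001
→ shifted left by 2 (mod 2^10) → 0110100100 = 420
0x17 = 0000010111
→ AND → 0000000100 = 4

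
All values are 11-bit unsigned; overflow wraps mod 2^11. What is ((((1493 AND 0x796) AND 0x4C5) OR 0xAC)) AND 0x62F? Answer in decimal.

1068

1493 = 10111010101
0x796 = 11110010110
→ AND → 10110010100 = 1428
0x4C5 = 10011000101
→ AND → 10010000100 = 1156
0xAC = 00010101100
→ OR → 10010101100 = 1196
0x62F = 11000101111
→ AND → 10000101100 = 1068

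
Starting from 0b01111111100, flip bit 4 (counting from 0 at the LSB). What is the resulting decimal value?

1004

x = 01111111100
bit 4 is currently 1; toggle it via x ^ (1 << 4) = x ^ 16
→ 01111101100 = 1004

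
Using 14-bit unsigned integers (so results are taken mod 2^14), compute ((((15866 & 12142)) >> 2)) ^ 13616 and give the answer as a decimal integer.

15866 = 11110111111010
12142 = 10111101101110
→ & → 10110101101010 = 11626
→ >> 2 → 00101101011010 = 2906
13616 = 11010100110000
→ ^ → 11111001101010 = 15978

15978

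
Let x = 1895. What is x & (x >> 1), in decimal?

x = 11101100111 = 1895
x>>1 = 01110110011
AND  = 01100100011 = 803
(x & (x >> 1) has a 1 wherever x has two consecutive 1 bits.)

803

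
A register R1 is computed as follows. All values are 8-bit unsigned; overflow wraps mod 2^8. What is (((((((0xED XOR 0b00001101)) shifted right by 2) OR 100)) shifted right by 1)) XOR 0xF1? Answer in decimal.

207

0xED = 11101101
0b00001101 = 00001101
→ XOR → 11100000 = 224
→ shifted right by 2 → 00111000 = 56
100 = 01100100
→ OR → 01111100 = 124
→ shifted right by 1 → 00111110 = 62
0xF1 = 11110001
→ XOR → 11001111 = 207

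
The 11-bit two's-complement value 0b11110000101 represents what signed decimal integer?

-123

pattern = 11110000101 (MSB is 1 ⇒ negative)
Invert: 00001111010, add 1 → 00001111011 = 123, so the value is -123.
(Equivalently: 1925 - 2^11 = 1925 - 2048 = -123.)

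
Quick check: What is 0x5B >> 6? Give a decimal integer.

0x5B = 1011011
shift right by 6 → 0000001 = 1
(equivalently, floor(91 / 64))

1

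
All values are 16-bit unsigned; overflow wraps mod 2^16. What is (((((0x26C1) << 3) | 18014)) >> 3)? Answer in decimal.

0x26C1 = 0010011011000001
→ << 3 (mod 2^16) → 0011011000001000 = 13832
18014 = 0100011001011110
→ | → 0111011001011110 = 30302
→ >> 3 → 0000111011001011 = 3787

3787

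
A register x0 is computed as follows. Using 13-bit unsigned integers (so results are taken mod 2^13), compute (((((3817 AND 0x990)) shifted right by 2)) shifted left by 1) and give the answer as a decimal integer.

3817 = 0111011101001
0x990 = 0100110010000
→ AND → 0100010000000 = 2176
→ shifted right by 2 → 0001000100000 = 544
→ shifted left by 1 (mod 2^13) → 0010001000000 = 1088

1088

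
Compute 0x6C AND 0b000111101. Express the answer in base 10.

44

0x6C = 1101100
b = 0111101
AND → 0101100 = 44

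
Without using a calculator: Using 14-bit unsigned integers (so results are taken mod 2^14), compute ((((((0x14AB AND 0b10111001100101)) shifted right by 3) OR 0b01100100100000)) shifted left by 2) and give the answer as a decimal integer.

9872

0x14AB = 01010010101011
0b10111001100101 = 10111001100101
→ AND → 00010000100001 = 1057
→ shifted right by 3 → 00000010000100 = 132
0b01100100100000 = 01100100100000
→ OR → 01100110100100 = 6564
→ shifted left by 2 (mod 2^14) → 10011010010000 = 9872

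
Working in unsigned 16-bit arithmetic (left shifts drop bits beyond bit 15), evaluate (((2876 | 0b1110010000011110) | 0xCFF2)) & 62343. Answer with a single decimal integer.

2876 = 0000101100111100
0b1110010000011110 = 1110010000011110
→ | → 1110111100111110 = 61246
0xCFF2 = 1100111111110010
→ | → 1110111111111110 = 61438
62343 = 1111001110000111
→ & → 1110001110000110 = 58246

58246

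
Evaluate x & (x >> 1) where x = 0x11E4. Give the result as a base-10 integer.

224

x = 1000111100100 = 4580
x>>1 = 0100011110010
AND  = 0000011100000 = 224
(x & (x >> 1) has a 1 wherever x has two consecutive 1 bits.)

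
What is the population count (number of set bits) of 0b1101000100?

4

n = 1101000100
Count the 1s: 1 + 1 + 1 + 1 = 4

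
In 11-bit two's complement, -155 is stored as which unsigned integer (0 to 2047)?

155 in 11 bits: 00010011011
Invert: 11101100100
Add 1:  11101100101 = 1893
(Check: 2^11 - 155 = 2048 - 155 = 1893.)

1893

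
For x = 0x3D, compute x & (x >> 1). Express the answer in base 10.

28

x = 111101 = 61
x>>1 = 011110
AND  = 011100 = 28
(x & (x >> 1) has a 1 wherever x has two consecutive 1 bits.)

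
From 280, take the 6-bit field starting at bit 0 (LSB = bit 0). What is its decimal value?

24

v = 100011000
Shift right by 0: 100011000
Mask low 6 bits: 011000 = 24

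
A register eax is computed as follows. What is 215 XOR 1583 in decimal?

215 = 00011010111
1583 = 11000101111
XOR → 11011111000 = 1784

1784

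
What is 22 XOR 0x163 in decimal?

22 = 000010110
0x163 = 101100011
XOR → 101110101 = 373

373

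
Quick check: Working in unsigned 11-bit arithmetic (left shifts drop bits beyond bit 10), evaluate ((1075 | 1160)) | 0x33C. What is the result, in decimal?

1983

1075 = 10000110011
1160 = 10010001000
→ | → 10010111011 = 1211
0x33C = 01100111100
→ | → 11110111111 = 1983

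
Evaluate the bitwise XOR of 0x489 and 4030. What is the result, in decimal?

2871

0x489 = 010010001001
4030 = 111110111110
XOR → 101100110111 = 2871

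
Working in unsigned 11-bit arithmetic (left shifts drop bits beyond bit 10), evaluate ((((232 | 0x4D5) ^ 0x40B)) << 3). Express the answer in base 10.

232 = 00011101000
0x4D5 = 10011010101
→ | → 10011111101 = 1277
0x40B = 10000001011
→ ^ → 00011110110 = 246
→ << 3 (mod 2^11) → 11110110000 = 1968

1968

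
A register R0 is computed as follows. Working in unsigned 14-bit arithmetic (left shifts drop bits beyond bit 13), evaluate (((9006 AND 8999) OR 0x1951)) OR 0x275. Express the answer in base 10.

9006 = 10001100101110
8999 = 10001100100111
→ AND → 10001100100110 = 8998
0x1951 = 01100101010001
→ OR → 11101101110111 = 15223
0x275 = 00001001110101
→ OR → 11101101110111 = 15223

15223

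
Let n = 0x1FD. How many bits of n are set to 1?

0x1FD = 111111101
Count the 1s: 1 + 1 + 1 + 1 + 1 + 1 + 1 + 1 = 8

8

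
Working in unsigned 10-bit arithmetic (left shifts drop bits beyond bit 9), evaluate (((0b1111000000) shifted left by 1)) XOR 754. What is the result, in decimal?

0b1111000000 = 1111000000
→ shifted left by 1 (mod 2^10) → 1110000000 = 896
754 = 1011110010
→ XOR → 0101110010 = 370

370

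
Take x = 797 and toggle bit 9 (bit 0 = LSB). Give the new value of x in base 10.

x = 1100011101
bit 9 is currently 1; toggle it via x ^ (1 << 9) = x ^ 512
→ 0100011101 = 285

285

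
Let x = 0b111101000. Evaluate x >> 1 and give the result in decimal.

244

x = 111101000
shift right by 1 → 011110100 = 244
(equivalently, floor(488 / 2))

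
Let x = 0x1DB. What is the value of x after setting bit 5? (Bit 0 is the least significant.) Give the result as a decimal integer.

507

x = 0111011011
bit 5 is currently 0; set it via x | (1 << 5) = x | 32
→ 0111111011 = 507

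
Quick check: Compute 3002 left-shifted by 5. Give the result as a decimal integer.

96064

3002 = 00000101110111010
shift left by 5 → 10111011101000000 = 96064
(equivalently, 3002 × 2^5 = 3002 × 32)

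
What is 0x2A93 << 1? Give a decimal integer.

21798

0x2A93 = 010101010010011
shift left by 1 → 101010100100110 = 21798
(equivalently, 10899 × 2^1 = 10899 × 2)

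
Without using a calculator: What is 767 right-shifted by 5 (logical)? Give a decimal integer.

23

767 = 1011111111
shift right by 5 → 0000010111 = 23
(equivalently, floor(767 / 32))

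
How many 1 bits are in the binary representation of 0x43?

3

0x43 = 1000011
Count the 1s: 1 + 1 + 1 = 3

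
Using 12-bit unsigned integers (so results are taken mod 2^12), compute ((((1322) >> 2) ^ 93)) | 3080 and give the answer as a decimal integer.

1322 = 010100101010
→ >> 2 → 000101001010 = 330
93 = 000001011101
→ ^ → 000100010111 = 279
3080 = 110000001000
→ | → 110100011111 = 3359

3359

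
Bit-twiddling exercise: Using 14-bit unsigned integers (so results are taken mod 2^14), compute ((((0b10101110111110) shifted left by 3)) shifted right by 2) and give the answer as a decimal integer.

1916

0b10101110111110 = 10101110111110
→ shifted left by 3 (mod 2^14) → 01110111110000 = 7664
→ shifted right by 2 → 00011101111100 = 1916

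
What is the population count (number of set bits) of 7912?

8

7912 = 1111011101000
Count the 1s: 1 + 1 + 1 + 1 + 1 + 1 + 1 + 1 = 8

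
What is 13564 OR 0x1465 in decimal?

13565

13564 = 11010011111100
0x1465 = 01010001100101
 OR → 11010011111101 = 13565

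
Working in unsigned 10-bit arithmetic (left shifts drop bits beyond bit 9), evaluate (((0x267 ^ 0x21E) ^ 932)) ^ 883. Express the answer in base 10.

174

0x267 = 1001100111
0x21E = 1000011110
→ ^ → 0001111001 = 121
932 = 1110100100
→ ^ → 1111011101 = 989
883 = 1101110011
→ ^ → 0010101110 = 174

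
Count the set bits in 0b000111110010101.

8

n = 111110010101
Count the 1s: 1 + 1 + 1 + 1 + 1 + 1 + 1 + 1 = 8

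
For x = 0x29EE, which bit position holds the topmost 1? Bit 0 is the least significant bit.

0x29EE = 10100111101110
The topmost 1 is at position 13 (since 2^13 = 8192 ≤ 10734 < 16384).

13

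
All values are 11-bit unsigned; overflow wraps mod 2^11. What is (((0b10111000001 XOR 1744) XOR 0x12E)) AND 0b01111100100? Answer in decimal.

548

0b10111000001 = 10111000001
1744 = 11011010000
→ XOR → 01100010001 = 785
0x12E = 00100101110
→ XOR → 01000111111 = 575
0b01111100100 = 01111100100
→ AND → 01000100100 = 548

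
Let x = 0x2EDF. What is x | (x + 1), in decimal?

12031

x = 10111011011111 = 11999
x + 1 = 10111011100000
OR    = 10111011111111 = 12031
(x | (x + 1) sets the lowest cleared bit.)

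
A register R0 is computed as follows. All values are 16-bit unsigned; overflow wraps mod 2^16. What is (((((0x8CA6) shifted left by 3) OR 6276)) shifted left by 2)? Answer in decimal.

0x8CA6 = 1000110010100110
→ shifted left by 3 (mod 2^16) → 0110010100110000 = 25904
6276 = 0001100010000100
→ OR → 0111110110110100 = 32180
→ shifted left by 2 (mod 2^16) → 1111011011010000 = 63184

63184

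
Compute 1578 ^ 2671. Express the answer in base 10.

3141

1578 = 011000101010
2671 = 101001101111
XOR → 110001000101 = 3141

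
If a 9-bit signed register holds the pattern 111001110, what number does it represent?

-50

pattern = 111001110 (MSB is 1 ⇒ negative)
Invert: 000110001, add 1 → 000110010 = 50, so the value is -50.
(Equivalently: 462 - 2^9 = 462 - 512 = -50.)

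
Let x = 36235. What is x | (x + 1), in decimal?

x = 1000110110001011 = 36235
x + 1 = 1000110110001100
OR    = 1000110110001111 = 36239
(x | (x + 1) sets the lowest cleared bit.)

36239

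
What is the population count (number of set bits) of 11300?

11300 = 10110000100100
Count the 1s: 1 + 1 + 1 + 1 + 1 = 5

5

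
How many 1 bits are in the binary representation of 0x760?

0x760 = 11101100000
Count the 1s: 1 + 1 + 1 + 1 + 1 = 5

5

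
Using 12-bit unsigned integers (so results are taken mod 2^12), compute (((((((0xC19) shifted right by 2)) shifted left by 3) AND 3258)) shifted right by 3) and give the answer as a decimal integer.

0xC19 = 110000011001
→ shifted right by 2 → 001100000110 = 774
→ shifted left by 3 (mod 2^12) → 100000110000 = 2096
3258 = 110010111010
→ AND → 100000110000 = 2096
→ shifted right by 3 → 000100000110 = 262

262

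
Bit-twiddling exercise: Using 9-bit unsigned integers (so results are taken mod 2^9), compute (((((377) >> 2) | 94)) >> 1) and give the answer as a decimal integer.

47

377 = 101111001
→ >> 2 → 001011110 = 94
94 = 001011110
→ | → 001011110 = 94
→ >> 1 → 000101111 = 47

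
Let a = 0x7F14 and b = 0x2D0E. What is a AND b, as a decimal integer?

11524

0x7F14 = 111111100010100
0x2D0E = 010110100001110
AND → 010110100000100 = 11524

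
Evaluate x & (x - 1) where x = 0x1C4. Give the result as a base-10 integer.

448

x = 111000100 = 452
x - 1 = 111000011
AND   = 111000000 = 448
(x & (x - 1) clears the lowest set bit of x.)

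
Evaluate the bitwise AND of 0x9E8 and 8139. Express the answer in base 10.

2504

0x9E8 = 0100111101000
8139 = 1111111001011
AND → 0100111001000 = 2504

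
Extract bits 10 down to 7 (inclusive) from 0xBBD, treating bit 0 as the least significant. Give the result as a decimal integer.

v = 101110111101
Shift right by 7: 10111
Mask low 4 bits: 0111 = 7

7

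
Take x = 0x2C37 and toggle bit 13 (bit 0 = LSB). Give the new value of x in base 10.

x = 10110000110111
bit 13 is currently 1; toggle it via x ^ (1 << 13) = x ^ 8192
→ 00110000110111 = 3127

3127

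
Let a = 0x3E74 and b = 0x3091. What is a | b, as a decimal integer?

0x3E74 = 11111001110100
0x3091 = 11000010010001
 OR → 11111011110101 = 16117

16117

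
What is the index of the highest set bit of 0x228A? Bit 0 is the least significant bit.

0x228A = 10001010001010
The topmost 1 is at position 13 (since 2^13 = 8192 ≤ 8842 < 16384).

13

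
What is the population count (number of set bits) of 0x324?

4

0x324 = 1100100100
Count the 1s: 1 + 1 + 1 + 1 = 4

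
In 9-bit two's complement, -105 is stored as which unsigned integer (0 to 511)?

105 in 9 bits: 001101001
Invert: 110010110
Add 1:  110010111 = 407
(Check: 2^9 - 105 = 512 - 105 = 407.)

407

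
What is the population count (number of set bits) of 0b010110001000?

4

n = 10110001000
Count the 1s: 1 + 1 + 1 + 1 = 4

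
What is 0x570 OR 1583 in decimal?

0x570 = 10101110000
1583 = 11000101111
 OR → 11101111111 = 1919

1919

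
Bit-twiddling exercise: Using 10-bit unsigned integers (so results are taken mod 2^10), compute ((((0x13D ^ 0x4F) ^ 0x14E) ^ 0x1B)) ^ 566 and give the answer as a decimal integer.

529

0x13D = 0100111101
0x4F = 0001001111
→ ^ → 0101110010 = 370
0x14E = 0101001110
→ ^ → 0000111100 = 60
0x1B = 0000011011
→ ^ → 0000100111 = 39
566 = 1000110110
→ ^ → 1000010001 = 529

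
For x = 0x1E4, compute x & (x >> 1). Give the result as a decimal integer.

x = 111100100 = 484
x>>1 = 011110010
AND  = 011100000 = 224
(x & (x >> 1) has a 1 wherever x has two consecutive 1 bits.)

224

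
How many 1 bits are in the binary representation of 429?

429 = 110101101
Count the 1s: 1 + 1 + 1 + 1 + 1 + 1 = 6

6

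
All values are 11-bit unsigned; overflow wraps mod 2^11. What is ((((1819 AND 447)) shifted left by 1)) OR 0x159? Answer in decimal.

1819 = 11100011011
447 = 00110111111
→ AND → 00100011011 = 283
→ shifted left by 1 (mod 2^11) → 01000110110 = 566
0x159 = 00101011001
→ OR → 01101111111 = 895

895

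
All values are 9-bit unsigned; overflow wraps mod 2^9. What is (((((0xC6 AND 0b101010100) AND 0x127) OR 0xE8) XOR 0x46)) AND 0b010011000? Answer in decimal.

0xC6 = 011000110
0b101010100 = 101010100
→ AND → 001000100 = 68
0x127 = 100100111
→ AND → 000000100 = 4
0xE8 = 011101000
→ OR → 011101100 = 236
0x46 = 001000110
→ XOR → 010101010 = 170
0b010011000 = 010011000
→ AND → 010001000 = 136

136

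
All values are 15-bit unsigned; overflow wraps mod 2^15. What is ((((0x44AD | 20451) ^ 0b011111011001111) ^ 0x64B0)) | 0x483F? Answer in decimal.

0x44AD = 100010010101101
20451 = 100111111100011
→ | → 100111111101111 = 20463
0b011111011001111 = 011111011001111
→ ^ → 111000100100000 = 28960
0x64B0 = 110010010110000
→ ^ → 001010110010000 = 5520
0x483F = 100100000111111
→ | → 101110110111111 = 23999

23999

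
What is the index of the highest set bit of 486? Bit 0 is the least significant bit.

8

486 = 111100110
The topmost 1 is at position 8 (since 2^8 = 256 ≤ 486 < 512).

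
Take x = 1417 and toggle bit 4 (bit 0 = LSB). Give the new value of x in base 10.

1433

x = 10110001001
bit 4 is currently 0; toggle it via x ^ (1 << 4) = x ^ 16
→ 10110011001 = 1433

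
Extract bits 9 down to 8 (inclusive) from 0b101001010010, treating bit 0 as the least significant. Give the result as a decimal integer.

2

v = 101001010010
Shift right by 8: 1010
Mask low 2 bits: 10 = 2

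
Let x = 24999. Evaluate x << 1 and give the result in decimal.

49998

24999 = 0110000110100111
shift left by 1 → 1100001101001110 = 49998
(equivalently, 24999 × 2^1 = 24999 × 2)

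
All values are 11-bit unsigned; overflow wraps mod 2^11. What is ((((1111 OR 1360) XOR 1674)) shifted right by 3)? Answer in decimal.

1111 = 10001010111
1360 = 10101010000
→ OR → 10101010111 = 1367
1674 = 11010001010
→ XOR → 01111011101 = 989
→ shifted right by 3 → 00001111011 = 123

123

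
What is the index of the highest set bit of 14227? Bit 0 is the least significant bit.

13

14227 = 11011110010011
The topmost 1 is at position 13 (since 2^13 = 8192 ≤ 14227 < 16384).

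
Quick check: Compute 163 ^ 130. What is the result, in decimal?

33

163 = 10100011
130 = 10000010
XOR → 00100001 = 33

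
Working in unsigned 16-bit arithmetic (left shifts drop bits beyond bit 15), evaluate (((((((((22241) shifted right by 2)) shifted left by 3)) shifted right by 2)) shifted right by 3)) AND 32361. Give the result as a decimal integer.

22241 = 0101011011100001
→ shifted right by 2 → 0001010110111000 = 5560
→ shifted left by 3 (mod 2^16) → 1010110111000000 = 44480
→ shifted right by 2 → 0010101101110000 = 11120
→ shifted right by 3 → 0000010101101110 = 1390
32361 = 0111111001101001
→ AND → 0000010001101000 = 1128

1128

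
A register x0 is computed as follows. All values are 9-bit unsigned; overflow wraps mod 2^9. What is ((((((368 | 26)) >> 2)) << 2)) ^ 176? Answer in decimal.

368 = 101110000
26 = 000011010
→ | → 101111010 = 378
→ >> 2 → 001011110 = 94
→ << 2 (mod 2^9) → 101111000 = 376
176 = 010110000
→ ^ → 111001000 = 456

456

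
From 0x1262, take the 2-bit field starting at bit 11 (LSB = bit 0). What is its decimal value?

2

v = 01001001100010
Shift right by 11: 010
Mask low 2 bits: 10 = 2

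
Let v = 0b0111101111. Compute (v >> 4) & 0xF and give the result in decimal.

v = 0111101111
Shift right by 4: 011110
Mask low 4 bits: 1110 = 14

14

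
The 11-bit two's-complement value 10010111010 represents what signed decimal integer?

-838

pattern = 10010111010 (MSB is 1 ⇒ negative)
Invert: 01101000101, add 1 → 01101000110 = 838, so the value is -838.
(Equivalently: 1210 - 2^11 = 1210 - 2048 = -838.)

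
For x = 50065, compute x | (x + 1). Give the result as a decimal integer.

x = 1100001110010001 = 50065
x + 1 = 1100001110010010
OR    = 1100001110010011 = 50067
(x | (x + 1) sets the lowest cleared bit.)

50067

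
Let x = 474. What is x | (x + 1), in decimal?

x = 111011010 = 474
x + 1 = 111011011
OR    = 111011011 = 475
(x | (x + 1) sets the lowest cleared bit.)

475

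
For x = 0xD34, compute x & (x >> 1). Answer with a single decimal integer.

1040

x = 110100110100 = 3380
x>>1 = 011010011010
AND  = 010000010000 = 1040
(x & (x >> 1) has a 1 wherever x has two consecutive 1 bits.)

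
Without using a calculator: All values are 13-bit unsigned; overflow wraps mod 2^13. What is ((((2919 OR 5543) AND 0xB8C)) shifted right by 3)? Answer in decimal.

368

2919 = 0101101100111
5543 = 1010110100111
→ OR → 1111111100111 = 8167
0xB8C = 0101110001100
→ AND → 0101110000100 = 2948
→ shifted right by 3 → 0000101110000 = 368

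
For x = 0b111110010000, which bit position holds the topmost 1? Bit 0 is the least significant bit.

11

0b111110010000 = 111110010000
The topmost 1 is at position 11 (since 2^11 = 2048 ≤ 3984 < 4096).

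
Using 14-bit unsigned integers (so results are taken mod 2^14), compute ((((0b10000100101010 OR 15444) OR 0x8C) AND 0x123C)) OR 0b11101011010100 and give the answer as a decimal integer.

15100

0b10000100101010 = 10000100101010
15444 = 11110001010100
→ OR → 11110101111110 = 15742
0x8C = 00000010001100
→ OR → 11110111111110 = 15870
0x123C = 01001000111100
→ AND → 01000000111100 = 4156
0b11101011010100 = 11101011010100
→ OR → 11101011111100 = 15100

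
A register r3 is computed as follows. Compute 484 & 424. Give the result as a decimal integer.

484 = 111100100
424 = 110101000
AND → 110100000 = 416

416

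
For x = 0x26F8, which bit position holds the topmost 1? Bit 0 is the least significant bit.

0x26F8 = 10011011111000
The topmost 1 is at position 13 (since 2^13 = 8192 ≤ 9976 < 16384).

13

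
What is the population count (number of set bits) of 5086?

5086 = 1001111011110
Count the 1s: 1 + 1 + 1 + 1 + 1 + 1 + 1 + 1 + 1 = 9

9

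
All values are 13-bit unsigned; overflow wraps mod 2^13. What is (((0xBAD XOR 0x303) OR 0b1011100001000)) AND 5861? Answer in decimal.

5796

0xBAD = 0101110101101
0x303 = 0001100000011
→ XOR → 0100010101110 = 2222
0b1011100001000 = 1011100001000
→ OR → 1111110101110 = 8110
5861 = 1011011100101
→ AND → 1011010100100 = 5796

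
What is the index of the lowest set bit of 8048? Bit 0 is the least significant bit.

4

8048 = 1111101110000
Trailing zeros: 4, so the lowest set bit is bit 4 (value 16).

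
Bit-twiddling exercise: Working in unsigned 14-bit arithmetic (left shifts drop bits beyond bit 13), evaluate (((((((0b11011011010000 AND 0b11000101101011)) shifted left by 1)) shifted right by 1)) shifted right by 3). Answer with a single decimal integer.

520

0b11011011010000 = 11011011010000
0b11000101101011 = 11000101101011
→ AND → 11000001000000 = 12352
→ shifted left by 1 (mod 2^14) → 10000010000000 = 8320
→ shifted right by 1 → 01000001000000 = 4160
→ shifted right by 3 → 00001000001000 = 520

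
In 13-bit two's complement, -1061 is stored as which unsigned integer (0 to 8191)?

1061 in 13 bits: 0010000100101
Invert: 1101111011010
Add 1:  1101111011011 = 7131
(Check: 2^13 - 1061 = 8192 - 1061 = 7131.)

7131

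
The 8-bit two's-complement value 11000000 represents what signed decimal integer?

pattern = 11000000 (MSB is 1 ⇒ negative)
Invert: 00111111, add 1 → 01000000 = 64, so the value is -64.
(Equivalently: 192 - 2^8 = 192 - 256 = -64.)

-64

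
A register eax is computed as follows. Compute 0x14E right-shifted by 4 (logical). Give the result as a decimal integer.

20

0x14E = 101001110
shift right by 4 → 000010100 = 20
(equivalently, floor(334 / 16))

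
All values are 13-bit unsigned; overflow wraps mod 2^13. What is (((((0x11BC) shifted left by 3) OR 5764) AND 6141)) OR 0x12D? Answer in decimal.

0x11BC = 1000110111100
→ shifted left by 3 (mod 2^13) → 0110111100000 = 3552
5764 = 1011010000100
→ OR → 1111111100100 = 8164
6141 = 1011111111101
→ AND → 1011111100100 = 6116
0x12D = 0000100101101
→ OR → 1011111101101 = 6125

6125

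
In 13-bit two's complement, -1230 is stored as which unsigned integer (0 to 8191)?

6962

1230 in 13 bits: 0010011001110
Invert: 1101100110001
Add 1:  1101100110010 = 6962
(Check: 2^13 - 1230 = 8192 - 1230 = 6962.)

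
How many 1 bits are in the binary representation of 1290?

4

1290 = 10100001010
Count the 1s: 1 + 1 + 1 + 1 = 4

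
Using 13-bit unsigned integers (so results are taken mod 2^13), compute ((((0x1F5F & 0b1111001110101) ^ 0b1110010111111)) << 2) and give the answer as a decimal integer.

0x1F5F = 1111101011111
0b1111001110101 = 1111001110101
→ & → 1111001010101 = 7765
0b1110010111111 = 1110010111111
→ ^ → 0001011101010 = 746
→ << 2 (mod 2^13) → 0101110101000 = 2984

2984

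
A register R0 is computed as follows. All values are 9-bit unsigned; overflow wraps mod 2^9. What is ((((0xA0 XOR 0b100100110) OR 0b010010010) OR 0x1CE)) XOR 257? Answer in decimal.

0xA0 = 010100000
0b100100110 = 100100110
→ XOR → 110000110 = 390
0b010010010 = 010010010
→ OR → 110010110 = 406
0x1CE = 111001110
→ OR → 111011110 = 478
257 = 100000001
→ XOR → 011011111 = 223

223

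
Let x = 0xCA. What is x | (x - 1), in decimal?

x = 11001010 = 202
x - 1 = 11001001
OR    = 11001011 = 203
(x | (x - 1) sets all bits below the lowest set bit.)

203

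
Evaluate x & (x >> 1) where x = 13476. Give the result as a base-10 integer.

4096

x = 11010010100100 = 13476
x>>1 = 01101001010010
AND  = 01000000000000 = 4096
(x & (x >> 1) has a 1 wherever x has two consecutive 1 bits.)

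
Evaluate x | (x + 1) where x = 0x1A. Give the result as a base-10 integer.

x = 11010 = 26
x + 1 = 11011
OR    = 11011 = 27
(x | (x + 1) sets the lowest cleared bit.)

27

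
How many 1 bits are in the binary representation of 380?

6

380 = 101111100
Count the 1s: 1 + 1 + 1 + 1 + 1 + 1 = 6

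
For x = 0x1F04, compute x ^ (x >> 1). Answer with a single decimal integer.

4230

x = 1111100000100 = 7940
x>>1 = 0111110000010
XOR  = 1000010000110 = 4230
(x ^ (x >> 1) gives the standard binary-reflected Gray code of x.)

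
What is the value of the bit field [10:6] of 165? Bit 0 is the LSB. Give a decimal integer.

2

v = 000010100101
Shift right by 6: 000010
Mask low 5 bits: 00010 = 2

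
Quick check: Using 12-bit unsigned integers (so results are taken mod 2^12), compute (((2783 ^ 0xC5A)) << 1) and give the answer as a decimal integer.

3338

2783 = 101011011111
0xC5A = 110001011010
→ ^ → 011010000101 = 1669
→ << 1 (mod 2^12) → 110100001010 = 3338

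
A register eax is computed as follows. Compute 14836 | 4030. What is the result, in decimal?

16382

14836 = 11100111110100
4030 = 00111110111110
 OR → 11111111111110 = 16382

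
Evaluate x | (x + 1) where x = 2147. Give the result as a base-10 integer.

2151

x = 100001100011 = 2147
x + 1 = 100001100100
OR    = 100001100111 = 2151
(x | (x + 1) sets the lowest cleared bit.)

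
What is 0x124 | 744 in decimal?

1004

0x124 = 0100100100
744 = 1011101000
 OR → 1111101100 = 1004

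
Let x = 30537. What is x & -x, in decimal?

x = 111011101001001 = 30537
-x (two's complement) = …000100010110111
AND   = 000000000000001 = 1
(x & -x isolates the lowest set bit of x.)

1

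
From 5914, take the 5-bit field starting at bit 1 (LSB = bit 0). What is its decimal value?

v = 01011100011010
Shift right by 1: 0101110001101
Mask low 5 bits: 01101 = 13

13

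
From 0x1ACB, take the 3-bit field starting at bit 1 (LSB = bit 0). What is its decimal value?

v = 1101011001011
Shift right by 1: 110101100101
Mask low 3 bits: 101 = 5

5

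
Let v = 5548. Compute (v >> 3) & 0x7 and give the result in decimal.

v = 01010110101100
Shift right by 3: 01010110101
Mask low 3 bits: 101 = 5

5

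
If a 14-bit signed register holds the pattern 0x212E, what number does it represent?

pattern = 10000100101110 (MSB is 1 ⇒ negative)
Invert: 01111011010001, add 1 → 01111011010010 = 7890, so the value is -7890.
(Equivalently: 8494 - 2^14 = 8494 - 16384 = -7890.)

-7890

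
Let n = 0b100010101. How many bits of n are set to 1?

4

n = 100010101
Count the 1s: 1 + 1 + 1 + 1 = 4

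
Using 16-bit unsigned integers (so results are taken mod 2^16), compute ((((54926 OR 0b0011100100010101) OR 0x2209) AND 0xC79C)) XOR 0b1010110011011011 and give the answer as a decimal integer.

27463

54926 = 1101011010001110
0b0011100100010101 = 0011100100010101
→ OR → 1111111110011111 = 65439
0x2209 = 0010001000001001
→ OR → 1111111110011111 = 65439
0xC79C = 1100011110011100
→ AND → 1100011110011100 = 51100
0b1010110011011011 = 1010110011011011
→ XOR → 0110101101000111 = 27463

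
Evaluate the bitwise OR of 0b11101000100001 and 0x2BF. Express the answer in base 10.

a = 11101000100001
0x2BF = 00001010111111
 OR → 11101010111111 = 15039

15039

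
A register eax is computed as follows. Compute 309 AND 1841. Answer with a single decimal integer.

309 = 00100110101
1841 = 11100110001
AND → 00100110001 = 305

305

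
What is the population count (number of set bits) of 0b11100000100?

4

n = 11100000100
Count the 1s: 1 + 1 + 1 + 1 = 4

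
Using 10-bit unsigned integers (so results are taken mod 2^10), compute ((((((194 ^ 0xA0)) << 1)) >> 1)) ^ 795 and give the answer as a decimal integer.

889

194 = 0011000010
0xA0 = 0010100000
→ ^ → 0001100010 = 98
→ << 1 (mod 2^10) → 0011000100 = 196
→ >> 1 → 0001100010 = 98
795 = 1100011011
→ ^ → 1101111001 = 889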